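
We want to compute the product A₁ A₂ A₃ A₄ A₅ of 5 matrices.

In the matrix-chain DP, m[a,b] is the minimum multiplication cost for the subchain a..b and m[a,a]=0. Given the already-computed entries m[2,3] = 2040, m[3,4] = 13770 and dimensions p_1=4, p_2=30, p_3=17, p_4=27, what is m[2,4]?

3876

m[2,4] = min over k∈[2,3] of m[2,k]+m[k+1,4]+p_{1}·p_k·p_{4}.
k=2: 0 + 13770 + 4·30·27 = 17010; k=3: 2040 + 0 + 4·17·27 = 3876.
Minimum: 3876 at k=3.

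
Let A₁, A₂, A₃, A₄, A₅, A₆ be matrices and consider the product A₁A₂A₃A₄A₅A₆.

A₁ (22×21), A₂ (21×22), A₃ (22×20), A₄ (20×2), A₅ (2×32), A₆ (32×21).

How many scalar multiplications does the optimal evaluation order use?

Adjacent pairs: A₁A₂ = 22·21·22 = 10164; A₂A₃ = 21·22·20 = 9240; A₃A₄ = 22·20·2 = 880; A₄A₅ = 20·2·32 = 1280; A₅A₆ = 2·32·21 = 1344.
Length 3: A₁..A₃: k=1: 0+9240+22·21·20=18480; k=2: 10164+0+22·22·20=19844 → min 18480 | A₂..A₄: k=2: 0+880+21·22·2=1804; k=3: 9240+0+21·20·2=10080 → min 1804 | A₃..A₅: k=3: 0+1280+22·20·32=15360; k=4: 880+0+22·2·32=2288 → min 2288 | A₄..A₆: k=4: 0+1344+20·2·21=2184; k=5: 1280+0+20·32·21=14720 → min 2184.
Length 4: A₁..A₄: k=1: 0+1804+22·21·2=2728; k=2: 10164+880+22·22·2=12012; k=3: 18480+0+22·20·2=19360 → min 2728 | A₂..A₅: k=2: 0+2288+21·22·32=17072; k=3: 9240+1280+21·20·32=23960; k=4: 1804+0+21·2·32=3148 → min 3148 | A₃..A₆: k=3: 0+2184+22·20·21=11424; k=4: 880+1344+22·2·21=3148; k=5: 2288+0+22·32·21=17072 → min 3148.
Length 5: A₁..A₅: k=1: 0+3148+22·21·32=17932; k=2: 10164+2288+22·22·32=27940; k=3: 18480+1280+22·20·32=33840; k=4: 2728+0+22·2·32=4136 → min 4136 | A₂..A₆: k=2: 0+3148+21·22·21=12850; k=3: 9240+2184+21·20·21=20244; k=4: 1804+1344+21·2·21=4030; k=5: 3148+0+21·32·21=17260 → min 4030.
Length 6: A₁..A₆: k=1: 0+4030+22·21·21=13732; k=2: 10164+3148+22·22·21=23476; k=3: 18480+2184+22·20·21=29904; k=4: 2728+1344+22·2·21=4996; k=5: 4136+0+22·32·21=18920 → min 4996.
Optimal order: ((A₁(A₂(A₃A₄)))(A₅A₆)) with cost 4996.

4996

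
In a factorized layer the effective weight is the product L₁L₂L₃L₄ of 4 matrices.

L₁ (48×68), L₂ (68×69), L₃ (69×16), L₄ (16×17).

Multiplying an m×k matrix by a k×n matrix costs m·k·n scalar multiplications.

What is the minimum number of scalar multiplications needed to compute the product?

Adjacent pairs: L₁L₂ = 48·68·69 = 225216; L₂L₃ = 68·69·16 = 75072; L₃L₄ = 69·16·17 = 18768.
Length 3: L₁..L₃: k=1: 0+75072+48·68·16=127296; k=2: 225216+0+48·69·16=278208 → min 127296 | L₂..L₄: k=2: 0+18768+68·69·17=98532; k=3: 75072+0+68·16·17=93568 → min 93568.
Length 4: L₁..L₄: k=1: 0+93568+48·68·17=149056; k=2: 225216+18768+48·69·17=300288; k=3: 127296+0+48·16·17=140352 → min 140352.
Optimal order: ((L₁(L₂L₃))L₄) with cost 140352.

140352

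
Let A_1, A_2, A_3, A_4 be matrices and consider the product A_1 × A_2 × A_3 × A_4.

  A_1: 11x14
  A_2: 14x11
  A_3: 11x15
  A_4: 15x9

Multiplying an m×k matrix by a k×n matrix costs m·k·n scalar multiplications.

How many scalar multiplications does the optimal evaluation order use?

Adjacent pairs: A_1A_2 = 11·14·11 = 1694; A_2A_3 = 14·11·15 = 2310; A_3A_4 = 11·15·9 = 1485.
Length 3: A_1..A_3: k=1: 0+2310+11·14·15=4620; k=2: 1694+0+11·11·15=3509 → min 3509 | A_2..A_4: k=2: 0+1485+14·11·9=2871; k=3: 2310+0+14·15·9=4200 → min 2871.
Length 4: A_1..A_4: k=1: 0+2871+11·14·9=4257; k=2: 1694+1485+11·11·9=4268; k=3: 3509+0+11·15·9=4994 → min 4257.
Optimal order: (A_1 × (A_2 × (A_3 × A_4))) with cost 4257.

4257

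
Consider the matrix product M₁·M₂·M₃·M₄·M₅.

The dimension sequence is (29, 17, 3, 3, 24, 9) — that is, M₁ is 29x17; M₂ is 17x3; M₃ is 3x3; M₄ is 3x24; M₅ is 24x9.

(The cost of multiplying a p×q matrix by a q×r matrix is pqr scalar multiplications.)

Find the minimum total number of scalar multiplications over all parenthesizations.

2991

Adjacent pairs: M₁M₂ = 29·17·3 = 1479; M₂M₃ = 17·3·3 = 153; M₃M₄ = 3·3·24 = 216; M₄M₅ = 3·24·9 = 648.
Length 3: M₁..M₃: k=1: 0+153+29·17·3=1632; k=2: 1479+0+29·3·3=1740 → min 1632 | M₂..M₄: k=2: 0+216+17·3·24=1440; k=3: 153+0+17·3·24=1377 → min 1377 | M₃..M₅: k=3: 0+648+3·3·9=729; k=4: 216+0+3·24·9=864 → min 729.
Length 4: M₁..M₄: k=1: 0+1377+29·17·24=13209; k=2: 1479+216+29·3·24=3783; k=3: 1632+0+29·3·24=3720 → min 3720 | M₂..M₅: k=2: 0+729+17·3·9=1188; k=3: 153+648+17·3·9=1260; k=4: 1377+0+17·24·9=5049 → min 1188.
Length 5: M₁..M₅: k=1: 0+1188+29·17·9=5625; k=2: 1479+729+29·3·9=2991; k=3: 1632+648+29·3·9=3063; k=4: 3720+0+29·24·9=9984 → min 2991.
Optimal order: ((M₁·M₂)·(M₃·(M₄·M₅))) with cost 2991.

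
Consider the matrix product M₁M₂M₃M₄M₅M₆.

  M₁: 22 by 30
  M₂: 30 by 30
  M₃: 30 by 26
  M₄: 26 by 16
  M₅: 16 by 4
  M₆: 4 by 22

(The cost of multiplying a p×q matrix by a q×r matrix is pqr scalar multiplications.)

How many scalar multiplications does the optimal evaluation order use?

Adjacent pairs: M₁M₂ = 22·30·30 = 19800; M₂M₃ = 30·30·26 = 23400; M₃M₄ = 30·26·16 = 12480; M₄M₅ = 26·16·4 = 1664; M₅M₆ = 16·4·22 = 1408.
Length 3: M₁..M₃: k=1: 0+23400+22·30·26=40560; k=2: 19800+0+22·30·26=36960 → min 36960 | M₂..M₄: k=2: 0+12480+30·30·16=26880; k=3: 23400+0+30·26·16=35880 → min 26880 | M₃..M₅: k=3: 0+1664+30·26·4=4784; k=4: 12480+0+30·16·4=14400 → min 4784 | M₄..M₆: k=4: 0+1408+26·16·22=10560; k=5: 1664+0+26·4·22=3952 → min 3952.
Length 4: M₁..M₄: k=1: 0+26880+22·30·16=37440; k=2: 19800+12480+22·30·16=42840; k=3: 36960+0+22·26·16=46112 → min 37440 | M₂..M₅: k=2: 0+4784+30·30·4=8384; k=3: 23400+1664+30·26·4=28184; k=4: 26880+0+30·16·4=28800 → min 8384 | M₃..M₆: k=3: 0+3952+30·26·22=21112; k=4: 12480+1408+30·16·22=24448; k=5: 4784+0+30·4·22=7424 → min 7424.
Length 5: M₁..M₅: k=1: 0+8384+22·30·4=11024; k=2: 19800+4784+22·30·4=27224; k=3: 36960+1664+22·26·4=40912; k=4: 37440+0+22·16·4=38848 → min 11024 | M₂..M₆: k=2: 0+7424+30·30·22=27224; k=3: 23400+3952+30·26·22=44512; k=4: 26880+1408+30·16·22=38848; k=5: 8384+0+30·4·22=11024 → min 11024.
Length 6: M₁..M₆: k=1: 0+11024+22·30·22=25544; k=2: 19800+7424+22·30·22=41744; k=3: 36960+3952+22·26·22=53496; k=4: 37440+1408+22·16·22=46592; k=5: 11024+0+22·4·22=12960 → min 12960.
Optimal order: ((M₁(M₂(M₃(M₄M₅))))M₆) with cost 12960.

12960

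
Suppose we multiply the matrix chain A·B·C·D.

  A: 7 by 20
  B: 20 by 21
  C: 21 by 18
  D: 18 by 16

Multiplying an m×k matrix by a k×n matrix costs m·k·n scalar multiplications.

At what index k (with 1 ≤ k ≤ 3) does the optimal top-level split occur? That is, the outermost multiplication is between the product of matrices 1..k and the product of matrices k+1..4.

Adjacent pairs: AB = 7·20·21 = 2940; BC = 20·21·18 = 7560; CD = 21·18·16 = 6048.
Length 3: A..C: k=1: 0+7560+7·20·18=10080; k=2: 2940+0+7·21·18=5586 → min 5586 | B..D: k=2: 0+6048+20·21·16=12768; k=3: 7560+0+20·18·16=13320 → min 12768.
Top-level splits: k=1: (A..A)·(B..D) → 0+12768+7·20·16 = 15008; k=2: (A..B)·(C..D) → 2940+6048+7·21·16 = 11340; k=3: (A..C)·(D..D) → 5586+0+7·18·16 = 7602.
Best split is after C, i.e. k = 3.

3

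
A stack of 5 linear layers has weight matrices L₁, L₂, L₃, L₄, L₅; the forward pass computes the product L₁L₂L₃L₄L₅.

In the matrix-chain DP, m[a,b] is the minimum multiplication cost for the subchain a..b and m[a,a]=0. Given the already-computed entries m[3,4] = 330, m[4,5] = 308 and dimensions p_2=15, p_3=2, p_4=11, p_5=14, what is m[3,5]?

728

m[3,5] = min over k∈[3,4] of m[3,k]+m[k+1,5]+p_{2}·p_k·p_{5}.
k=3: 0 + 308 + 15·2·14 = 728; k=4: 330 + 0 + 15·11·14 = 2640.
Minimum: 728 at k=3.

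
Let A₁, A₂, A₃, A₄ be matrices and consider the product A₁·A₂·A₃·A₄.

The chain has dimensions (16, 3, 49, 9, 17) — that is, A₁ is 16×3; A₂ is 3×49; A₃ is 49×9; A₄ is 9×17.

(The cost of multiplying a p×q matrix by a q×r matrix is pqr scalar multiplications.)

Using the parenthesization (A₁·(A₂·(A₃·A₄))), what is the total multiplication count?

(A₃·A₄): 49×9 by 9×17 → 49×17, cost 49·9·17 = 7497
(A₂·(A₃·A₄)): 3×49 by 49×17 → 3×17, cost 3·49·17 = 2499; cumulative 9996
(A₁·(A₂·(A₃·A₄))): 16×3 by 3×17 → 16×17, cost 16·3·17 = 816; cumulative 10812
Total: 10812 scalar multiplications.

10812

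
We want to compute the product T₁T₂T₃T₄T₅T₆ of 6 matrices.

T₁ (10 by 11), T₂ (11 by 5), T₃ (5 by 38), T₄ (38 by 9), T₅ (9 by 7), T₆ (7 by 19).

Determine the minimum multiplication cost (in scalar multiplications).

Adjacent pairs: T₁T₂ = 10·11·5 = 550; T₂T₃ = 11·5·38 = 2090; T₃T₄ = 5·38·9 = 1710; T₄T₅ = 38·9·7 = 2394; T₅T₆ = 9·7·19 = 1197.
Length 3: T₁..T₃: k=1: 0+2090+10·11·38=6270; k=2: 550+0+10·5·38=2450 → min 2450 | T₂..T₄: k=2: 0+1710+11·5·9=2205; k=3: 2090+0+11·38·9=5852 → min 2205 | T₃..T₅: k=3: 0+2394+5·38·7=3724; k=4: 1710+0+5·9·7=2025 → min 2025 | T₄..T₆: k=4: 0+1197+38·9·19=7695; k=5: 2394+0+38·7·19=7448 → min 7448.
Length 4: T₁..T₄: k=1: 0+2205+10·11·9=3195; k=2: 550+1710+10·5·9=2710; k=3: 2450+0+10·38·9=5870 → min 2710 | T₂..T₅: k=2: 0+2025+11·5·7=2410; k=3: 2090+2394+11·38·7=7410; k=4: 2205+0+11·9·7=2898 → min 2410 | T₃..T₆: k=3: 0+7448+5·38·19=11058; k=4: 1710+1197+5·9·19=3762; k=5: 2025+0+5·7·19=2690 → min 2690.
Length 5: T₁..T₅: k=1: 0+2410+10·11·7=3180; k=2: 550+2025+10·5·7=2925; k=3: 2450+2394+10·38·7=7504; k=4: 2710+0+10·9·7=3340 → min 2925 | T₂..T₆: k=2: 0+2690+11·5·19=3735; k=3: 2090+7448+11·38·19=17480; k=4: 2205+1197+11·9·19=5283; k=5: 2410+0+11·7·19=3873 → min 3735.
Length 6: T₁..T₆: k=1: 0+3735+10·11·19=5825; k=2: 550+2690+10·5·19=4190; k=3: 2450+7448+10·38·19=17118; k=4: 2710+1197+10·9·19=5617; k=5: 2925+0+10·7·19=4255 → min 4190.
Optimal order: ((T₁T₂)(((T₃T₄)T₅)T₆)) with cost 4190.

4190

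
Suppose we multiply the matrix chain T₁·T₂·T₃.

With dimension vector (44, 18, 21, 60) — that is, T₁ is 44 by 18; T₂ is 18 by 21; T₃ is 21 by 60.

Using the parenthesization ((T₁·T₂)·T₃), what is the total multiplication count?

72072

(T₁·T₂): 44×18 by 18×21 → 44×21, cost 44·18·21 = 16632
((T₁·T₂)·T₃): 44×21 by 21×60 → 44×60, cost 44·21·60 = 55440; cumulative 72072
Total: 72072 scalar multiplications.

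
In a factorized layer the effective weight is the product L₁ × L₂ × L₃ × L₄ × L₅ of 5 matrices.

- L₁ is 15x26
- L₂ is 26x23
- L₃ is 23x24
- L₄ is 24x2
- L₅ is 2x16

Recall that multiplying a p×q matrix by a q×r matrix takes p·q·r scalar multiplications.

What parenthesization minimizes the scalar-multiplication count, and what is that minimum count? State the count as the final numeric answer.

Adjacent pairs: L₁L₂ = 15·26·23 = 8970; L₂L₃ = 26·23·24 = 14352; L₃L₄ = 23·24·2 = 1104; L₄L₅ = 24·2·16 = 768.
Length 3: L₁..L₃: k=1: 0+14352+15·26·24=23712; k=2: 8970+0+15·23·24=17250 → min 17250 | L₂..L₄: k=2: 0+1104+26·23·2=2300; k=3: 14352+0+26·24·2=15600 → min 2300 | L₃..L₅: k=3: 0+768+23·24·16=9600; k=4: 1104+0+23·2·16=1840 → min 1840.
Length 4: L₁..L₄: k=1: 0+2300+15·26·2=3080; k=2: 8970+1104+15·23·2=10764; k=3: 17250+0+15·24·2=17970 → min 3080 | L₂..L₅: k=2: 0+1840+26·23·16=11408; k=3: 14352+768+26·24·16=25104; k=4: 2300+0+26·2·16=3132 → min 3132.
Length 5: L₁..L₅: k=1: 0+3132+15·26·16=9372; k=2: 8970+1840+15·23·16=16330; k=3: 17250+768+15·24·16=23778; k=4: 3080+0+15·2·16=3560 → min 3560.
Optimal parenthesization: ((L₁ × (L₂ × (L₃ × L₄))) × L₅) with cost 3560.

3560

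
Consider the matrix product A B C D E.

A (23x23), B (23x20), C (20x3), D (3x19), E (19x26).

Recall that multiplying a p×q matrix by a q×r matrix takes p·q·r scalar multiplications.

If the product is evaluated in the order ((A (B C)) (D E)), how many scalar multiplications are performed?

(B C): 23×20 by 20×3 → 23×3, cost 23·20·3 = 1380
(A (B C)): 23×23 by 23×3 → 23×3, cost 23·23·3 = 1587; cumulative 2967
(D E): 3×19 by 19×26 → 3×26, cost 3·19·26 = 1482
((A (B C)) (D E)): 23×3 by 3×26 → 23×26, cost 23·3·26 = 1794; cumulative 6243
Total: 6243 scalar multiplications.

6243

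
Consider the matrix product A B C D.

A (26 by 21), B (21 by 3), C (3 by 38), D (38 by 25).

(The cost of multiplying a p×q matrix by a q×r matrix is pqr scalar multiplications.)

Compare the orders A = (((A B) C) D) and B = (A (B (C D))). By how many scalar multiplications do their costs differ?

11227

Order A = (((A B) C) D): (A B): 26×21 by 21×3 → 26×3, cost 26·21·3 = 1638; ((A B) C): 26×3 by 3×38 → 26×38, cost 26·3·38 = 2964; cumulative 4602; (((A B) C) D): 26×38 by 38×25 → 26×25, cost 26·38·25 = 24700; cumulative 29302. Total 29302.
Order B = (A (B (C D))): (C D): 3×38 by 38×25 → 3×25, cost 3·38·25 = 2850; (B (C D)): 21×3 by 3×25 → 21×25, cost 21·3·25 = 1575; cumulative 4425; (A (B (C D))): 26×21 by 21×25 → 26×25, cost 26·21·25 = 13650; cumulative 18075. Total 18075.
Difference: |29302 − 18075| = 11227.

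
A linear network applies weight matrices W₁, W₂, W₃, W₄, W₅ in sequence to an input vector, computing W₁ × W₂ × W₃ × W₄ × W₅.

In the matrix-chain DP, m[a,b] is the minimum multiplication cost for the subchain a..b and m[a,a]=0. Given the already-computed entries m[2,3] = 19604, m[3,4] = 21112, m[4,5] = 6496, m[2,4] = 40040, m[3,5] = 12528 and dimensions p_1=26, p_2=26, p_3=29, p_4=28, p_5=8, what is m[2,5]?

17936

m[2,5] = min over k∈[2,4] of m[2,k]+m[k+1,5]+p_{1}·p_k·p_{5}.
k=2: 0 + 12528 + 26·26·8 = 17936; k=3: 19604 + 6496 + 26·29·8 = 32132; k=4: 40040 + 0 + 26·28·8 = 45864.
Minimum: 17936 at k=2.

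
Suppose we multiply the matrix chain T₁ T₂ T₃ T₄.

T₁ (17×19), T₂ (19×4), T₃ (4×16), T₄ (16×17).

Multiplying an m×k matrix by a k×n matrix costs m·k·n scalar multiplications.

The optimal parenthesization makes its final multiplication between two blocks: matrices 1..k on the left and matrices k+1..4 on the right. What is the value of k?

Adjacent pairs: T₁T₂ = 17·19·4 = 1292; T₂T₃ = 19·4·16 = 1216; T₃T₄ = 4·16·17 = 1088.
Length 3: T₁..T₃: k=1: 0+1216+17·19·16=6384; k=2: 1292+0+17·4·16=2380 → min 2380 | T₂..T₄: k=2: 0+1088+19·4·17=2380; k=3: 1216+0+19·16·17=6384 → min 2380.
Top-level splits: k=1: (T₁..T₁)·(T₂..T₄) → 0+2380+17·19·17 = 7871; k=2: (T₁..T₂)·(T₃..T₄) → 1292+1088+17·4·17 = 3536; k=3: (T₁..T₃)·(T₄..T₄) → 2380+0+17·16·17 = 7004.
Best split is after T₂, i.e. k = 2.

2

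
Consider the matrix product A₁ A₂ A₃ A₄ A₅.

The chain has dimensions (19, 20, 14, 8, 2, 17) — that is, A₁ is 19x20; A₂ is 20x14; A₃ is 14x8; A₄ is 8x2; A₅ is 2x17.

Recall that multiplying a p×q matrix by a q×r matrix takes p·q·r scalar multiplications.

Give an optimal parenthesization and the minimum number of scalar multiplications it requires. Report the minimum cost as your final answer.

2190

Adjacent pairs: A₁A₂ = 19·20·14 = 5320; A₂A₃ = 20·14·8 = 2240; A₃A₄ = 14·8·2 = 224; A₄A₅ = 8·2·17 = 272.
Length 3: A₁..A₃: k=1: 0+2240+19·20·8=5280; k=2: 5320+0+19·14·8=7448 → min 5280 | A₂..A₄: k=2: 0+224+20·14·2=784; k=3: 2240+0+20·8·2=2560 → min 784 | A₃..A₅: k=3: 0+272+14·8·17=2176; k=4: 224+0+14·2·17=700 → min 700.
Length 4: A₁..A₄: k=1: 0+784+19·20·2=1544; k=2: 5320+224+19·14·2=6076; k=3: 5280+0+19·8·2=5584 → min 1544 | A₂..A₅: k=2: 0+700+20·14·17=5460; k=3: 2240+272+20·8·17=5232; k=4: 784+0+20·2·17=1464 → min 1464.
Length 5: A₁..A₅: k=1: 0+1464+19·20·17=7924; k=2: 5320+700+19·14·17=10542; k=3: 5280+272+19·8·17=8136; k=4: 1544+0+19·2·17=2190 → min 2190.
Optimal parenthesization: ((A₁ (A₂ (A₃ A₄))) A₅) with cost 2190.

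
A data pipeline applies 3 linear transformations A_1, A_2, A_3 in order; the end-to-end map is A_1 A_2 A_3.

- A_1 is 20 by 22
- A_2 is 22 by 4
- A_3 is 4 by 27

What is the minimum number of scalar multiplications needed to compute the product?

3920

Order (A_1 (A_2 A_3)): (A_2 A_3): 22×4 by 4×27 → 22×27, cost 22·4·27 = 2376; (A_1 (A_2 A_3)): 20×22 by 22×27 → 20×27, cost 20·22·27 = 11880; cumulative 14256. Total 14256.
Order ((A_1 A_2) A_3): (A_1 A_2): 20×22 by 22×4 → 20×4, cost 20·22·4 = 1760; ((A_1 A_2) A_3): 20×4 by 4×27 → 20×27, cost 20·4·27 = 2160; cumulative 3920. Total 3920.
Minimum: 3920.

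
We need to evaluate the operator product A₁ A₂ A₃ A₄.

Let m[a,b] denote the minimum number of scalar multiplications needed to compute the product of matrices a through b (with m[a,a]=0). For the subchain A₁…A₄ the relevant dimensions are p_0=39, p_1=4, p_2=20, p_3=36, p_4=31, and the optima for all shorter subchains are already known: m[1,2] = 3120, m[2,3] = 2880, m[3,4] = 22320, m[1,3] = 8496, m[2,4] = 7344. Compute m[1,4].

12180

m[1,4] = min over k∈[1,3] of m[1,k]+m[k+1,4]+p_{0}·p_k·p_{4}.
k=1: 0 + 7344 + 39·4·31 = 12180; k=2: 3120 + 22320 + 39·20·31 = 49620; k=3: 8496 + 0 + 39·36·31 = 52020.
Minimum: 12180 at k=1.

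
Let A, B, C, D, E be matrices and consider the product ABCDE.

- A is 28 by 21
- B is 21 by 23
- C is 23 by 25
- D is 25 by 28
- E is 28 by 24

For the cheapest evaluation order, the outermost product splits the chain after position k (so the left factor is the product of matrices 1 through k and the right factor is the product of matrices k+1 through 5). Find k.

1

Adjacent pairs: AB = 28·21·23 = 13524; BC = 21·23·25 = 12075; CD = 23·25·28 = 16100; DE = 25·28·24 = 16800.
Length 3: A..C: k=1: 0+12075+28·21·25=26775; k=2: 13524+0+28·23·25=29624 → min 26775 | B..D: k=2: 0+16100+21·23·28=29624; k=3: 12075+0+21·25·28=26775 → min 26775 | C..E: k=3: 0+16800+23·25·24=30600; k=4: 16100+0+23·28·24=31556 → min 30600.
Length 4: A..D: k=1: 0+26775+28·21·28=43239; k=2: 13524+16100+28·23·28=47656; k=3: 26775+0+28·25·28=46375 → min 43239 | B..E: k=2: 0+30600+21·23·24=42192; k=3: 12075+16800+21·25·24=41475; k=4: 26775+0+21·28·24=40887 → min 40887.
Top-level splits: k=1: (A..A)·(B..E) → 0+40887+28·21·24 = 54999; k=2: (A..B)·(C..E) → 13524+30600+28·23·24 = 59580; k=3: (A..C)·(D..E) → 26775+16800+28·25·24 = 60375; k=4: (A..D)·(E..E) → 43239+0+28·28·24 = 62055.
Best split is after A, i.e. k = 1.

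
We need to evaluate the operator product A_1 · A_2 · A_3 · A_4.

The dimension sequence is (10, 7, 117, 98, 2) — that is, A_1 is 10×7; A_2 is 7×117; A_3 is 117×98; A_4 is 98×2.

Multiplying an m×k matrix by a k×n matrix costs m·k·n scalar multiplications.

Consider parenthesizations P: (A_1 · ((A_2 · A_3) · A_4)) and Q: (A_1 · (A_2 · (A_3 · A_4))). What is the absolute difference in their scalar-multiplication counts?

57064

Order P = (A_1 · ((A_2 · A_3) · A_4)): (A_2 · A_3): 7×117 by 117×98 → 7×98, cost 7·117·98 = 80262; ((A_2 · A_3) · A_4): 7×98 by 98×2 → 7×2, cost 7·98·2 = 1372; cumulative 81634; (A_1 · ((A_2 · A_3) · A_4)): 10×7 by 7×2 → 10×2, cost 10·7·2 = 140; cumulative 81774. Total 81774.
Order Q = (A_1 · (A_2 · (A_3 · A_4))): (A_3 · A_4): 117×98 by 98×2 → 117×2, cost 117·98·2 = 22932; (A_2 · (A_3 · A_4)): 7×117 by 117×2 → 7×2, cost 7·117·2 = 1638; cumulative 24570; (A_1 · (A_2 · (A_3 · A_4))): 10×7 by 7×2 → 10×2, cost 10·7·2 = 140; cumulative 24710. Total 24710.
Difference: |81774 − 24710| = 57064.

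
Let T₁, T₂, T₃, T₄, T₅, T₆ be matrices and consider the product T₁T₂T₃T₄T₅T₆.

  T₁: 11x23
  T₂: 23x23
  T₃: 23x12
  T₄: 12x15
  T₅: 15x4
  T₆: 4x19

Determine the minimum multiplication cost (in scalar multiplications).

Adjacent pairs: T₁T₂ = 11·23·23 = 5819; T₂T₃ = 23·23·12 = 6348; T₃T₄ = 23·12·15 = 4140; T₄T₅ = 12·15·4 = 720; T₅T₆ = 15·4·19 = 1140.
Length 3: T₁..T₃: k=1: 0+6348+11·23·12=9384; k=2: 5819+0+11·23·12=8855 → min 8855 | T₂..T₄: k=2: 0+4140+23·23·15=12075; k=3: 6348+0+23·12·15=10488 → min 10488 | T₃..T₅: k=3: 0+720+23·12·4=1824; k=4: 4140+0+23·15·4=5520 → min 1824 | T₄..T₆: k=4: 0+1140+12·15·19=4560; k=5: 720+0+12·4·19=1632 → min 1632.
Length 4: T₁..T₄: k=1: 0+10488+11·23·15=14283; k=2: 5819+4140+11·23·15=13754; k=3: 8855+0+11·12·15=10835 → min 10835 | T₂..T₅: k=2: 0+1824+23·23·4=3940; k=3: 6348+720+23·12·4=8172; k=4: 10488+0+23·15·4=11868 → min 3940 | T₃..T₆: k=3: 0+1632+23·12·19=6876; k=4: 4140+1140+23·15·19=11835; k=5: 1824+0+23·4·19=3572 → min 3572.
Length 5: T₁..T₅: k=1: 0+3940+11·23·4=4952; k=2: 5819+1824+11·23·4=8655; k=3: 8855+720+11·12·4=10103; k=4: 10835+0+11·15·4=11495 → min 4952 | T₂..T₆: k=2: 0+3572+23·23·19=13623; k=3: 6348+1632+23·12·19=13224; k=4: 10488+1140+23·15·19=18183; k=5: 3940+0+23·4·19=5688 → min 5688.
Length 6: T₁..T₆: k=1: 0+5688+11·23·19=10495; k=2: 5819+3572+11·23·19=14198; k=3: 8855+1632+11·12·19=12995; k=4: 10835+1140+11·15·19=15110; k=5: 4952+0+11·4·19=5788 → min 5788.
Optimal order: ((T₁(T₂(T₃(T₄T₅))))T₆) with cost 5788.

5788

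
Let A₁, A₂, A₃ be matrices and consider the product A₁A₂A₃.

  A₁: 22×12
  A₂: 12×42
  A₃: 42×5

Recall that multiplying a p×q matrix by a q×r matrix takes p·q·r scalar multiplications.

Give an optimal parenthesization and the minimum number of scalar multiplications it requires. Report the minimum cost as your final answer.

3840

(A₁(A₂A₃)): cost 3840.
((A₁A₂)A₃): cost 15708.
Optimal: (A₁(A₂A₃)) with cost 3840.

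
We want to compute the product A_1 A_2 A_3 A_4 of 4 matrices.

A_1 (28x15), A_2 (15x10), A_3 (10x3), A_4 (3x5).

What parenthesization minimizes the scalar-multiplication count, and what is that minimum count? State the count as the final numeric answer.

2130

Adjacent pairs: A_1A_2 = 28·15·10 = 4200; A_2A_3 = 15·10·3 = 450; A_3A_4 = 10·3·5 = 150.
Length 3: A_1..A_3: k=1: 0+450+28·15·3=1710; k=2: 4200+0+28·10·3=5040 → min 1710 | A_2..A_4: k=2: 0+150+15·10·5=900; k=3: 450+0+15·3·5=675 → min 675.
Length 4: A_1..A_4: k=1: 0+675+28·15·5=2775; k=2: 4200+150+28·10·5=5750; k=3: 1710+0+28·3·5=2130 → min 2130.
Optimal parenthesization: ((A_1 (A_2 A_3)) A_4) with cost 2130.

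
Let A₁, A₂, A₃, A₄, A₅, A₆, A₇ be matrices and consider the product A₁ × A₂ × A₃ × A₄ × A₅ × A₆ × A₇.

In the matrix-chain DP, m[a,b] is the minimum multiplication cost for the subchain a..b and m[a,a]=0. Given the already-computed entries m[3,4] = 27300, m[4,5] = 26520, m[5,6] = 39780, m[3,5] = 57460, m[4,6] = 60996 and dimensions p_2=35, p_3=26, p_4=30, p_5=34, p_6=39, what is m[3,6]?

m[3,6] = min over k∈[3,5] of m[3,k]+m[k+1,6]+p_{2}·p_k·p_{6}.
k=3: 0 + 60996 + 35·26·39 = 96486; k=4: 27300 + 39780 + 35·30·39 = 108030; k=5: 57460 + 0 + 35·34·39 = 103870.
Minimum: 96486 at k=3.

96486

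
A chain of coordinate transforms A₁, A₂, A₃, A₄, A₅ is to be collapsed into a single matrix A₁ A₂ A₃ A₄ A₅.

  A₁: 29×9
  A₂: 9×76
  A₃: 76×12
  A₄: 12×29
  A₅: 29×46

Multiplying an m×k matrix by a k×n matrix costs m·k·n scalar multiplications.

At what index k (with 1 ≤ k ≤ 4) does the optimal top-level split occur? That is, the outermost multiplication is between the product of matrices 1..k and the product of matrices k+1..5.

Adjacent pairs: A₁A₂ = 29·9·76 = 19836; A₂A₃ = 9·76·12 = 8208; A₃A₄ = 76·12·29 = 26448; A₄A₅ = 12·29·46 = 16008.
Length 3: A₁..A₃: k=1: 0+8208+29·9·12=11340; k=2: 19836+0+29·76·12=46284 → min 11340 | A₂..A₄: k=2: 0+26448+9·76·29=46284; k=3: 8208+0+9·12·29=11340 → min 11340 | A₃..A₅: k=3: 0+16008+76·12·46=57960; k=4: 26448+0+76·29·46=127832 → min 57960.
Length 4: A₁..A₄: k=1: 0+11340+29·9·29=18909; k=2: 19836+26448+29·76·29=110200; k=3: 11340+0+29·12·29=21432 → min 18909 | A₂..A₅: k=2: 0+57960+9·76·46=89424; k=3: 8208+16008+9·12·46=29184; k=4: 11340+0+9·29·46=23346 → min 23346.
Top-level splits: k=1: (A₁..A₁)·(A₂..A₅) → 0+23346+29·9·46 = 35352; k=2: (A₁..A₂)·(A₃..A₅) → 19836+57960+29·76·46 = 179180; k=3: (A₁..A₃)·(A₄..A₅) → 11340+16008+29·12·46 = 43356; k=4: (A₁..A₄)·(A₅..A₅) → 18909+0+29·29·46 = 57595.
Best split is after A₁, i.e. k = 1.

1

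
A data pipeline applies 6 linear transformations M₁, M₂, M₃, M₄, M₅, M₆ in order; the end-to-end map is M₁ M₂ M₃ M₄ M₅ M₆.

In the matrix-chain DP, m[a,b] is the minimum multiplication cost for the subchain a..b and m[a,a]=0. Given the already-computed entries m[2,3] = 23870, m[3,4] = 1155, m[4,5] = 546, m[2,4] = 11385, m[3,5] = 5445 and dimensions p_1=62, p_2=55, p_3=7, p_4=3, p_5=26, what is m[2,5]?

m[2,5] = min over k∈[2,4] of m[2,k]+m[k+1,5]+p_{1}·p_k·p_{5}.
k=2: 0 + 5445 + 62·55·26 = 94105; k=3: 23870 + 546 + 62·7·26 = 35700; k=4: 11385 + 0 + 62·3·26 = 16221.
Minimum: 16221 at k=4.

16221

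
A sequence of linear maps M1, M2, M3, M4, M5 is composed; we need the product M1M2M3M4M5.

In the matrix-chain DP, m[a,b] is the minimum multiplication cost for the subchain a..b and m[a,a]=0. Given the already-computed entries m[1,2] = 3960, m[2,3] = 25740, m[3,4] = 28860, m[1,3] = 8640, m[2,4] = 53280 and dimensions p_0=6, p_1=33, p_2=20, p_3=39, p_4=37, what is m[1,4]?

17298

m[1,4] = min over k∈[1,3] of m[1,k]+m[k+1,4]+p_{0}·p_k·p_{4}.
k=1: 0 + 53280 + 6·33·37 = 60606; k=2: 3960 + 28860 + 6·20·37 = 37260; k=3: 8640 + 0 + 6·39·37 = 17298.
Minimum: 17298 at k=3.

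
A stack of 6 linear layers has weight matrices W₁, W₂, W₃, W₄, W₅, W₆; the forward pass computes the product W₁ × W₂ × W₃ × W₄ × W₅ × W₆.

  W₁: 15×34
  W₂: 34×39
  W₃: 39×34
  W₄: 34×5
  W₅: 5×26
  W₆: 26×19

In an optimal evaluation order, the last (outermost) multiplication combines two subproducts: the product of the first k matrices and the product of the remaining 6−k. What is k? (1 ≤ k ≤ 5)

Adjacent pairs: W₁W₂ = 15·34·39 = 19890; W₂W₃ = 34·39·34 = 45084; W₃W₄ = 39·34·5 = 6630; W₄W₅ = 34·5·26 = 4420; W₅W₆ = 5·26·19 = 2470.
Length 3: W₁..W₃: k=1: 0+45084+15·34·34=62424; k=2: 19890+0+15·39·34=39780 → min 39780 | W₂..W₄: k=2: 0+6630+34·39·5=13260; k=3: 45084+0+34·34·5=50864 → min 13260 | W₃..W₅: k=3: 0+4420+39·34·26=38896; k=4: 6630+0+39·5·26=11700 → min 11700 | W₄..W₆: k=4: 0+2470+34·5·19=5700; k=5: 4420+0+34·26·19=21216 → min 5700.
Length 4: W₁..W₄: k=1: 0+13260+15·34·5=15810; k=2: 19890+6630+15·39·5=29445; k=3: 39780+0+15·34·5=42330 → min 15810 | W₂..W₅: k=2: 0+11700+34·39·26=46176; k=3: 45084+4420+34·34·26=79560; k=4: 13260+0+34·5·26=17680 → min 17680 | W₃..W₆: k=3: 0+5700+39·34·19=30894; k=4: 6630+2470+39·5·19=12805; k=5: 11700+0+39·26·19=30966 → min 12805.
Length 5: W₁..W₅: k=1: 0+17680+15·34·26=30940; k=2: 19890+11700+15·39·26=46800; k=3: 39780+4420+15·34·26=57460; k=4: 15810+0+15·5·26=17760 → min 17760 | W₂..W₆: k=2: 0+12805+34·39·19=37999; k=3: 45084+5700+34·34·19=72748; k=4: 13260+2470+34·5·19=18960; k=5: 17680+0+34·26·19=34476 → min 18960.
Top-level splits: k=1: (W₁..W₁)·(W₂..W₆) → 0+18960+15·34·19 = 28650; k=2: (W₁..W₂)·(W₃..W₆) → 19890+12805+15·39·19 = 43810; k=3: (W₁..W₃)·(W₄..W₆) → 39780+5700+15·34·19 = 55170; k=4: (W₁..W₄)·(W₅..W₆) → 15810+2470+15·5·19 = 19705; k=5: (W₁..W₅)·(W₆..W₆) → 17760+0+15·26·19 = 25170.
Best split is after W₄, i.e. k = 4.

4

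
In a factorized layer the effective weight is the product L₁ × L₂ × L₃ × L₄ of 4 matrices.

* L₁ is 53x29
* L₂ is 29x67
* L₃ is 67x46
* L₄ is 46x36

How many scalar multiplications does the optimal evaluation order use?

192734

Adjacent pairs: L₁L₂ = 53·29·67 = 102979; L₂L₃ = 29·67·46 = 89378; L₃L₄ = 67·46·36 = 110952.
Length 3: L₁..L₃: k=1: 0+89378+53·29·46=160080; k=2: 102979+0+53·67·46=266325 → min 160080 | L₂..L₄: k=2: 0+110952+29·67·36=180900; k=3: 89378+0+29·46·36=137402 → min 137402.
Length 4: L₁..L₄: k=1: 0+137402+53·29·36=192734; k=2: 102979+110952+53·67·36=341767; k=3: 160080+0+53·46·36=247848 → min 192734.
Optimal order: (L₁ × ((L₂ × L₃) × L₄)) with cost 192734.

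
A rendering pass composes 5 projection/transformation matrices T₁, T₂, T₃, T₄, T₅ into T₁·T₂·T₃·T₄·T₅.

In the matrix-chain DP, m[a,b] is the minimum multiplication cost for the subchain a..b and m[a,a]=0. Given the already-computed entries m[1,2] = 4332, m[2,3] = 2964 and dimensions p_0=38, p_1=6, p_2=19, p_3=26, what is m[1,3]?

m[1,3] = min over k∈[1,2] of m[1,k]+m[k+1,3]+p_{0}·p_k·p_{3}.
k=1: 0 + 2964 + 38·6·26 = 8892; k=2: 4332 + 0 + 38·19·26 = 23104.
Minimum: 8892 at k=1.

8892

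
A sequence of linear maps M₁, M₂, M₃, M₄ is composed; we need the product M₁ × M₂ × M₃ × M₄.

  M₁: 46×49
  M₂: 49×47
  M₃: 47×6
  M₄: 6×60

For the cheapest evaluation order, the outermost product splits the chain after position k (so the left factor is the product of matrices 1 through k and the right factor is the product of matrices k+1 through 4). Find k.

3

Adjacent pairs: M₁M₂ = 46·49·47 = 105938; M₂M₃ = 49·47·6 = 13818; M₃M₄ = 47·6·60 = 16920.
Length 3: M₁..M₃: k=1: 0+13818+46·49·6=27342; k=2: 105938+0+46·47·6=118910 → min 27342 | M₂..M₄: k=2: 0+16920+49·47·60=155100; k=3: 13818+0+49·6·60=31458 → min 31458.
Top-level splits: k=1: (M₁..M₁)·(M₂..M₄) → 0+31458+46·49·60 = 166698; k=2: (M₁..M₂)·(M₃..M₄) → 105938+16920+46·47·60 = 252578; k=3: (M₁..M₃)·(M₄..M₄) → 27342+0+46·6·60 = 43902.
Best split is after M₃, i.e. k = 3.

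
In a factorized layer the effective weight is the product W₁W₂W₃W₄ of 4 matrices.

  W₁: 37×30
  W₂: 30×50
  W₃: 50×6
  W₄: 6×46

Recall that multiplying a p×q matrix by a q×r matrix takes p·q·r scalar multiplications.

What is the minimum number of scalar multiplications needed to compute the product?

25872

Adjacent pairs: W₁W₂ = 37·30·50 = 55500; W₂W₃ = 30·50·6 = 9000; W₃W₄ = 50·6·46 = 13800.
Length 3: W₁..W₃: k=1: 0+9000+37·30·6=15660; k=2: 55500+0+37·50·6=66600 → min 15660 | W₂..W₄: k=2: 0+13800+30·50·46=82800; k=3: 9000+0+30·6·46=17280 → min 17280.
Length 4: W₁..W₄: k=1: 0+17280+37·30·46=68340; k=2: 55500+13800+37·50·46=154400; k=3: 15660+0+37·6·46=25872 → min 25872.
Optimal order: ((W₁(W₂W₃))W₄) with cost 25872.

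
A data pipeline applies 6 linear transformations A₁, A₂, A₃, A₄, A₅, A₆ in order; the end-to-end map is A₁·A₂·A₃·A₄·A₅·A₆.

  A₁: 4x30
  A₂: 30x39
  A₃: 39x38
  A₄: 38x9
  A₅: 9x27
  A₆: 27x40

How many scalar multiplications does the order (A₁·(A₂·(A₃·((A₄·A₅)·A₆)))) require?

(A₄·A₅): 38×9 by 9×27 → 38×27, cost 38·9·27 = 9234
((A₄·A₅)·A₆): 38×27 by 27×40 → 38×40, cost 38·27·40 = 41040; cumulative 50274
(A₃·((A₄·A₅)·A₆)): 39×38 by 38×40 → 39×40, cost 39·38·40 = 59280; cumulative 109554
(A₂·(A₃·((A₄·A₅)·A₆))): 30×39 by 39×40 → 30×40, cost 30·39·40 = 46800; cumulative 156354
(A₁·(A₂·(A₃·((A₄·A₅)·A₆)))): 4×30 by 30×40 → 4×40, cost 4·30·40 = 4800; cumulative 161154
Total: 161154 scalar multiplications.

161154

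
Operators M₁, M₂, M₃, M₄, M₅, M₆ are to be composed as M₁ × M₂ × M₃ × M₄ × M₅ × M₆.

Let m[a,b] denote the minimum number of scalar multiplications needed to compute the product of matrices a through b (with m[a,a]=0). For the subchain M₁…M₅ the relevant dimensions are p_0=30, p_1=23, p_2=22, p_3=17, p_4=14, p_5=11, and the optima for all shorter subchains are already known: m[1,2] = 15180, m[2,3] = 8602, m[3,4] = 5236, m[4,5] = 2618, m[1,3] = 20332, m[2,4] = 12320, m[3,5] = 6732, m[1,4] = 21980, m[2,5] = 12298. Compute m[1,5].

19888

m[1,5] = min over k∈[1,4] of m[1,k]+m[k+1,5]+p_{0}·p_k·p_{5}.
k=1: 0 + 12298 + 30·23·11 = 19888; k=2: 15180 + 6732 + 30·22·11 = 29172; k=3: 20332 + 2618 + 30·17·11 = 28560; k=4: 21980 + 0 + 30·14·11 = 26600.
Minimum: 19888 at k=1.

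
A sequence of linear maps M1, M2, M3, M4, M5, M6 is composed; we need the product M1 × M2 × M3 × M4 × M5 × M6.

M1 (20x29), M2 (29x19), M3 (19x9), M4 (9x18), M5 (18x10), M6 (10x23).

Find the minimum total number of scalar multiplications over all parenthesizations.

18009

Adjacent pairs: M1M2 = 20·29·19 = 11020; M2M3 = 29·19·9 = 4959; M3M4 = 19·9·18 = 3078; M4M5 = 9·18·10 = 1620; M5M6 = 18·10·23 = 4140.
Length 3: M1..M3: k=1: 0+4959+20·29·9=10179; k=2: 11020+0+20·19·9=14440 → min 10179 | M2..M4: k=2: 0+3078+29·19·18=12996; k=3: 4959+0+29·9·18=9657 → min 9657 | M3..M5: k=3: 0+1620+19·9·10=3330; k=4: 3078+0+19·18·10=6498 → min 3330 | M4..M6: k=4: 0+4140+9·18·23=7866; k=5: 1620+0+9·10·23=3690 → min 3690.
Length 4: M1..M4: k=1: 0+9657+20·29·18=20097; k=2: 11020+3078+20·19·18=20938; k=3: 10179+0+20·9·18=13419 → min 13419 | M2..M5: k=2: 0+3330+29·19·10=8840; k=3: 4959+1620+29·9·10=9189; k=4: 9657+0+29·18·10=14877 → min 8840 | M3..M6: k=3: 0+3690+19·9·23=7623; k=4: 3078+4140+19·18·23=15084; k=5: 3330+0+19·10·23=7700 → min 7623.
Length 5: M1..M5: k=1: 0+8840+20·29·10=14640; k=2: 11020+3330+20·19·10=18150; k=3: 10179+1620+20·9·10=13599; k=4: 13419+0+20·18·10=17019 → min 13599 | M2..M6: k=2: 0+7623+29·19·23=20296; k=3: 4959+3690+29·9·23=14652; k=4: 9657+4140+29·18·23=25803; k=5: 8840+0+29·10·23=15510 → min 14652.
Length 6: M1..M6: k=1: 0+14652+20·29·23=27992; k=2: 11020+7623+20·19·23=27383; k=3: 10179+3690+20·9·23=18009; k=4: 13419+4140+20·18·23=25839; k=5: 13599+0+20·10·23=18199 → min 18009.
Optimal order: ((M1 × (M2 × M3)) × ((M4 × M5) × M6)) with cost 18009.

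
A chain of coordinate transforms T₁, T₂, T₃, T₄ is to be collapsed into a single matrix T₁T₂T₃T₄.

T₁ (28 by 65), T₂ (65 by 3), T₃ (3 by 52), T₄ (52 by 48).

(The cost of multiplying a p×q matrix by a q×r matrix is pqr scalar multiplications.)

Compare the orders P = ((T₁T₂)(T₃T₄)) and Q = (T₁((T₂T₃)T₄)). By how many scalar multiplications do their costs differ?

Order P = ((T₁T₂)(T₃T₄)): (T₁T₂): 28×65 by 65×3 → 28×3, cost 28·65·3 = 5460; (T₃T₄): 3×52 by 52×48 → 3×48, cost 3·52·48 = 7488; ((T₁T₂)(T₃T₄)): 28×3 by 3×48 → 28×48, cost 28·3·48 = 4032; cumulative 16980. Total 16980.
Order Q = (T₁((T₂T₃)T₄)): (T₂T₃): 65×3 by 3×52 → 65×52, cost 65·3·52 = 10140; ((T₂T₃)T₄): 65×52 by 52×48 → 65×48, cost 65·52·48 = 162240; cumulative 172380; (T₁((T₂T₃)T₄)): 28×65 by 65×48 → 28×48, cost 28·65·48 = 87360; cumulative 259740. Total 259740.
Difference: |16980 − 259740| = 242760.

242760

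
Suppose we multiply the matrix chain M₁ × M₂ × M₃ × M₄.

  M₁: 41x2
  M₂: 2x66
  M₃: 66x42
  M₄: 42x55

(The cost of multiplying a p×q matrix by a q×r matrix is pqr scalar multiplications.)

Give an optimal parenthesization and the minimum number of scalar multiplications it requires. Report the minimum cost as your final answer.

Adjacent pairs: M₁M₂ = 41·2·66 = 5412; M₂M₃ = 2·66·42 = 5544; M₃M₄ = 66·42·55 = 152460.
Length 3: M₁..M₃: k=1: 0+5544+41·2·42=8988; k=2: 5412+0+41·66·42=119064 → min 8988 | M₂..M₄: k=2: 0+152460+2·66·55=159720; k=3: 5544+0+2·42·55=10164 → min 10164.
Length 4: M₁..M₄: k=1: 0+10164+41·2·55=14674; k=2: 5412+152460+41·66·55=306702; k=3: 8988+0+41·42·55=103698 → min 14674.
Optimal parenthesization: (M₁ × ((M₂ × M₃) × M₄)) with cost 14674.

14674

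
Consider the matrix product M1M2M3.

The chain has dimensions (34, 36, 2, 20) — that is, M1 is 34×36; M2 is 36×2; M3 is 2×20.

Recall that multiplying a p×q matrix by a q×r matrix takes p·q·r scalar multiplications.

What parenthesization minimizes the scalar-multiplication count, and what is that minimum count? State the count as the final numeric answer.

3808

(M1(M2M3)): cost 25920.
((M1M2)M3): cost 3808.
Optimal: ((M1M2)M3) with cost 3808.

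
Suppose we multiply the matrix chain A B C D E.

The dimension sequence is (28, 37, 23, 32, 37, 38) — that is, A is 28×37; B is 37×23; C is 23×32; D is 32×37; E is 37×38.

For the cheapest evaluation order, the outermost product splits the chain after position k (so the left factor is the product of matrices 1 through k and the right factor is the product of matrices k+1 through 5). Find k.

Adjacent pairs: AB = 28·37·23 = 23828; BC = 37·23·32 = 27232; CD = 23·32·37 = 27232; DE = 32·37·38 = 44992.
Length 3: A..C: k=1: 0+27232+28·37·32=60384; k=2: 23828+0+28·23·32=44436 → min 44436 | B..D: k=2: 0+27232+37·23·37=58719; k=3: 27232+0+37·32·37=71040 → min 58719 | C..E: k=3: 0+44992+23·32·38=72960; k=4: 27232+0+23·37·38=59570 → min 59570.
Length 4: A..D: k=1: 0+58719+28·37·37=97051; k=2: 23828+27232+28·23·37=74888; k=3: 44436+0+28·32·37=77588 → min 74888 | B..E: k=2: 0+59570+37·23·38=91908; k=3: 27232+44992+37·32·38=117216; k=4: 58719+0+37·37·38=110741 → min 91908.
Top-level splits: k=1: (A..A)·(B..E) → 0+91908+28·37·38 = 131276; k=2: (A..B)·(C..E) → 23828+59570+28·23·38 = 107870; k=3: (A..C)·(D..E) → 44436+44992+28·32·38 = 123476; k=4: (A..D)·(E..E) → 74888+0+28·37·38 = 114256.
Best split is after B, i.e. k = 2.

2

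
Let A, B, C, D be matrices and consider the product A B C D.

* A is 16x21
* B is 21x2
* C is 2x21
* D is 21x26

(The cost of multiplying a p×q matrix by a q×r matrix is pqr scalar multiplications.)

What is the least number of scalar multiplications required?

2596

Adjacent pairs: AB = 16·21·2 = 672; BC = 21·2·21 = 882; CD = 2·21·26 = 1092.
Length 3: A..C: k=1: 0+882+16·21·21=7938; k=2: 672+0+16·2·21=1344 → min 1344 | B..D: k=2: 0+1092+21·2·26=2184; k=3: 882+0+21·21·26=12348 → min 2184.
Length 4: A..D: k=1: 0+2184+16·21·26=10920; k=2: 672+1092+16·2·26=2596; k=3: 1344+0+16·21·26=10080 → min 2596.
Optimal order: ((A B) (C D)) with cost 2596.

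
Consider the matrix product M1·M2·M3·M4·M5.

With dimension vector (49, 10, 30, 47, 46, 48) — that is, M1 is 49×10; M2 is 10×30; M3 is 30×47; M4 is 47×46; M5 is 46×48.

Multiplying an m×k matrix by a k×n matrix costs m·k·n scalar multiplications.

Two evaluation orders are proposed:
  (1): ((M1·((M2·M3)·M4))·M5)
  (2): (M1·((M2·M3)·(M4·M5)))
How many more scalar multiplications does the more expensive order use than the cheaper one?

Order (1) = ((M1·((M2·M3)·M4))·M5): (M2·M3): 10×30 by 30×47 → 10×47, cost 10·30·47 = 14100; ((M2·M3)·M4): 10×47 by 47×46 → 10×46, cost 10·47·46 = 21620; cumulative 35720; (M1·((M2·M3)·M4)): 49×10 by 10×46 → 49×46, cost 49·10·46 = 22540; cumulative 58260; ((M1·((M2·M3)·M4))·M5): 49×46 by 46×48 → 49×48, cost 49·46·48 = 108192; cumulative 166452. Total 166452.
Order (2) = (M1·((M2·M3)·(M4·M5))): (M2·M3): 10×30 by 30×47 → 10×47, cost 10·30·47 = 14100; (M4·M5): 47×46 by 46×48 → 47×48, cost 47·46·48 = 103776; ((M2·M3)·(M4·M5)): 10×47 by 47×48 → 10×48, cost 10·47·48 = 22560; cumulative 140436; (M1·((M2·M3)·(M4·M5))): 49×10 by 10×48 → 49×48, cost 49·10·48 = 23520; cumulative 163956. Total 163956.
Difference: |166452 − 163956| = 2496.

2496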